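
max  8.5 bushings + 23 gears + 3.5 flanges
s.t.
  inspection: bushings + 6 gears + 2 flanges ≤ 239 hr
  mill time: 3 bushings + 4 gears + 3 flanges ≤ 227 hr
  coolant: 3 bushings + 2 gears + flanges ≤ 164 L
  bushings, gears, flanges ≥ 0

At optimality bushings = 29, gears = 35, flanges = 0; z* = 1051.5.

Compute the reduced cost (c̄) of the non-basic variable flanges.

-7.5

At the optimum: inspection uses 239 of 239 (binding); mill time uses 227 of 227 (binding); coolant uses 157 of 164 (slack = 7).
By complementary slackness, y = 0 for the non-binding constraint.
Dual feasibility on the basic columns requires 1·y_inspection + 3·y_mill time = 8.5, 6·y_inspection + 4·y_mill time = 23.
This yields shadow prices y_inspection = 2.5, y_mill time = 2.
Reduced cost of flanges: c₃ − yᵀa₃ = 3.5 − (2.5·2 + 2·3) = 3.5 − 11 = -7.5.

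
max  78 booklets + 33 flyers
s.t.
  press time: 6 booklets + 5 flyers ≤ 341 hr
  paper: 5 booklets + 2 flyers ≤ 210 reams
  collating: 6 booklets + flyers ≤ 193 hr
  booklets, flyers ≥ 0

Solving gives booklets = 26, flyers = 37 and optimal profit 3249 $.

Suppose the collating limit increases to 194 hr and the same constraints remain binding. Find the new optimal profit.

3257

Check each constraint at x*: press time 341/341 (tight); paper 204/210 (slack 6); collating 193/193 (tight).
By complementary slackness, y = 0 for the non-binding constraint.
Dual feasibility on the basic columns requires 6·y_press time + 6·y_collating = 78, 5·y_press time + 1·y_collating = 33.
Solving: y_press time = 5, y_collating = 8.
Δz = y_collating·Δb = 8 × (1) = 8, so new z* = 3249 + 8 = 3257.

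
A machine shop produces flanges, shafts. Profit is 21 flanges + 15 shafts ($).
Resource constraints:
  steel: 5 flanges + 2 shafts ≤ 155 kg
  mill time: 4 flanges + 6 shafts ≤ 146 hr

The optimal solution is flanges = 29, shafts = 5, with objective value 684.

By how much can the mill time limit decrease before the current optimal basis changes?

Binding constraints: steel, mill time. The basis is B = [[5,2],[4,6]] with det 22.
Per unit decrease in mill time, x* moves by d = (0.0909, -0.2273).
The basis stays optimal until shafts reaches 0; allowable decrease = 22 hr.

22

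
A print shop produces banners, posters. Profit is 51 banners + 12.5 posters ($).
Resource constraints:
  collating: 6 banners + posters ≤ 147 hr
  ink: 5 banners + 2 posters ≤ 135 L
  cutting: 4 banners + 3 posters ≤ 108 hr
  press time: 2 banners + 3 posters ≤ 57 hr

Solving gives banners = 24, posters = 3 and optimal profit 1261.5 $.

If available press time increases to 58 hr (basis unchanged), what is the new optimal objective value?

1263

At the optimum: collating uses 147 of 147 (binding); ink uses 126 of 135 (slack = 9); cutting uses 105 of 108 (slack = 3); press time uses 57 of 57 (binding).
By complementary slackness, y = 0 for the non-binding constraints.
Dual feasibility on the basic columns requires 6·y_collating + 2·y_press time = 51, 1·y_collating + 3·y_press time = 12.5.
Solving: y_collating = 8, y_press time = 1.5.
Δz = y_press time·Δb = 1.5 × (1) = 1.5, so new z* = 1261.5 + 1.5 = 1263.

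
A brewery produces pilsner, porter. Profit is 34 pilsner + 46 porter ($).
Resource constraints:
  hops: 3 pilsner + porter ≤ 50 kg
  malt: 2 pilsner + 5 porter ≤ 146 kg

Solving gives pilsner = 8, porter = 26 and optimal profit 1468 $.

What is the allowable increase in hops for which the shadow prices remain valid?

Binding constraints: hops, malt. The basis is B = [[3,1],[2,5]] with det 13.
Per unit increase in hops, x* moves by d = (0.3846, -0.1538).
The basis stays optimal until porter reaches 0; allowable increase = 169 kg.

169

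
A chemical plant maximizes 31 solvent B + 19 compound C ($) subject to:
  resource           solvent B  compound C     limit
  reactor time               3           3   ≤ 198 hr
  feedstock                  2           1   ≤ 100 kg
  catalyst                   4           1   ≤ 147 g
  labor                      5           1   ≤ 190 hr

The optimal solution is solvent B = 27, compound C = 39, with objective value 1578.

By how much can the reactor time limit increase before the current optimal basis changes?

31.5

Binding constraints: reactor time, catalyst. The basis is B = [[3,3],[4,1]] with det -9.
Per unit increase in reactor time, x* moves by d = (-0.1111, 0.4444).
The basis stays optimal until feedstock becomes binding; allowable increase = 31.5 hr.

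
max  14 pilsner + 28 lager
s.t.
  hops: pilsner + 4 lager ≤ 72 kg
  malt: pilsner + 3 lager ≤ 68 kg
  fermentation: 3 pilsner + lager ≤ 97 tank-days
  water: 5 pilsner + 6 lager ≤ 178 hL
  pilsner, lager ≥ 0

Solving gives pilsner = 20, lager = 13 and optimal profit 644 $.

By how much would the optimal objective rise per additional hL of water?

2

At the optimum: hops uses 72 of 72 (binding); malt uses 59 of 68 (slack = 9); fermentation uses 73 of 97 (slack = 24); water uses 178 of 178 (binding).
By complementary slackness, y = 0 for the non-binding constraints.
Dual feasibility on the basic columns requires 1·y_hops + 5·y_water = 14, 4·y_hops + 6·y_water = 28.
→ y_hops = 4 and y_water = 2.
Shadow price of water = 2.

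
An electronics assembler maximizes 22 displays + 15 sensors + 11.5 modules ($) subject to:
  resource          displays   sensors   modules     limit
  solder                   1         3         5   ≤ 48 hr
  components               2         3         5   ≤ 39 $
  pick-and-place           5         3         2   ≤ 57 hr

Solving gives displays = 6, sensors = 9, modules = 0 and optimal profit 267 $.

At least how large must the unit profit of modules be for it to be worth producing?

Binding: components and pick-and-place. Non-binding: solder (15 unused).
By complementary slackness, y = 0 for the non-binding constraint.
The binding rows give the dual system: 2·y_components + 5·y_pick-and-place = 22 and 3·y_components + 3·y_pick-and-place = 15.
→ y_components = 1 and y_pick-and-place = 4.
modules enters the basis when its profit ≥ yᵀa₃ = 1·5 + 4·2 = 13.

13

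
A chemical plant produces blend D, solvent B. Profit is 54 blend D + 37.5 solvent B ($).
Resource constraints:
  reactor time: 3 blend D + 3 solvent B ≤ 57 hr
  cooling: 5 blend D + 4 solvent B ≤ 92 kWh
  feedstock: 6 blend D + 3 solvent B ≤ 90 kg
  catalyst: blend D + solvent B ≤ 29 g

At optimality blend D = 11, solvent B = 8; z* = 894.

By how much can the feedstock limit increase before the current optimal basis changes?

Binding constraints: reactor time, feedstock. The basis is B = [[3,3],[6,3]] with det -9.
Per unit increase in feedstock, x* moves by d = (0.3333, -0.3333).
The basis stays optimal until cooling becomes binding; allowable increase = 15 kg.

15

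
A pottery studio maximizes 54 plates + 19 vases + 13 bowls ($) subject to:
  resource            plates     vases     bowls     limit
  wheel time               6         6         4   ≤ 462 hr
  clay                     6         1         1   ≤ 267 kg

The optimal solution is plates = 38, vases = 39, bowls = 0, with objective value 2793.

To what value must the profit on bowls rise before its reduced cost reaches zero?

At the optimum: wheel time uses 462 of 462 (binding); clay uses 267 of 267 (binding).
Dual feasibility on the basic columns requires 6·y_wheel time + 6·y_clay = 54, 6·y_wheel time + 1·y_clay = 19.
Solving: y_wheel time = 2, y_clay = 7.
bowls enters the basis when its profit ≥ yᵀa₃ = 2·4 + 7·1 = 15.

15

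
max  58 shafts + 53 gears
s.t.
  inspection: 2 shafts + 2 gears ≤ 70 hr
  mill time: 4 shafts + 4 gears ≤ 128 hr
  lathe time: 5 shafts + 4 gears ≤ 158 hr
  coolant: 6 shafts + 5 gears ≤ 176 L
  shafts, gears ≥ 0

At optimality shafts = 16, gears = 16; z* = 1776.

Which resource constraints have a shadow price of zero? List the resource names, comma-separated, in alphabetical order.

inspection: 64/70 (slack 6)
mill time: 128/128 (binding)
lathe time: 144/158 (slack 14)
coolant: 176/176 (binding)
By complementary slackness, a constraint with positive slack has shadow price 0 → inspection, lathe time.

inspection, lathe time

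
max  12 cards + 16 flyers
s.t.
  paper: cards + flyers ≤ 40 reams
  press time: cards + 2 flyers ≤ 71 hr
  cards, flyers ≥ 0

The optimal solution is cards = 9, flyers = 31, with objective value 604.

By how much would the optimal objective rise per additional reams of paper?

Check each constraint at x*: paper 40/40 (tight); press time 71/71 (tight).
The binding rows give the dual system: 1·y_paper + 1·y_press time = 12 and 1·y_paper + 2·y_press time = 16.
Solving: y_paper = 8, y_press time = 4.
Shadow price of paper = 8.

8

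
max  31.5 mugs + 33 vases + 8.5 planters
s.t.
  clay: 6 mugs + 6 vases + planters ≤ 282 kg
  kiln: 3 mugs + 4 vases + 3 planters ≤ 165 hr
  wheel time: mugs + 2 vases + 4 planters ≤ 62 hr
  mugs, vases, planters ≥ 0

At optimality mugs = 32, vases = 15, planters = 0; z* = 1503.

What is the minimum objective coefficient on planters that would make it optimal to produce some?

At the optimum: clay uses 282 of 282 (binding); kiln uses 156 of 165 (slack = 9); wheel time uses 62 of 62 (binding).
Since kiln is not tight, its dual is 0.
Dual feasibility on the basic columns requires 6·y_clay + 1·y_wheel time = 31.5, 6·y_clay + 2·y_wheel time = 33.
Solving: y_clay = 5, y_wheel time = 1.5.
planters enters the basis when its profit ≥ yᵀa₃ = 5·1 + 1.5·4 = 11.

11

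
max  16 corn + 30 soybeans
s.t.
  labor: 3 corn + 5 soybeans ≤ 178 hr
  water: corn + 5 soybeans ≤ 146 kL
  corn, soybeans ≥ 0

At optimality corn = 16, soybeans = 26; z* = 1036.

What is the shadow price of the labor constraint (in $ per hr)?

5

Check each constraint at x*: labor 178/178 (tight); water 146/146 (tight).
From A_Bᵀ y = c: 3·y_labor + 1·y_water = 16; 5·y_labor + 5·y_water = 30.
Solving: y_labor = 5, y_water = 1.
Shadow price of labor = 5.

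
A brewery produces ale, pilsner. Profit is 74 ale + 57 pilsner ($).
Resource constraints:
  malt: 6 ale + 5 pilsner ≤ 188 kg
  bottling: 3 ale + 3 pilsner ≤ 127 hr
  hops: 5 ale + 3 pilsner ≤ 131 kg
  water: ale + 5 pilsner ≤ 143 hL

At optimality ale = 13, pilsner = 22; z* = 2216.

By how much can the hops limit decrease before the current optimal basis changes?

5.6

Binding constraints: malt, hops. The basis is B = [[6,5],[5,3]] with det -7.
Per unit decrease in hops, x* moves by d = (-0.7143, 0.8571).
The basis stays optimal until water becomes binding; allowable decrease = 5.6 kg.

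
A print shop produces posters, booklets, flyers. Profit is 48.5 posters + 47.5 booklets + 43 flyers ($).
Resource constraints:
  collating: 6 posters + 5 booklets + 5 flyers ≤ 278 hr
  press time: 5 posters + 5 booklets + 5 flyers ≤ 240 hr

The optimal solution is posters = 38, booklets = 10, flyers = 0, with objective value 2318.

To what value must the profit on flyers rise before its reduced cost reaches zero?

At the optimum: collating uses 278 of 278 (binding); press time uses 240 of 240 (binding).
The binding rows give the dual system: 6·y_collating + 5·y_press time = 48.5 and 5·y_collating + 5·y_press time = 47.5.
→ y_collating = 1 and y_press time = 8.5.
flyers enters the basis when its profit ≥ yᵀa₃ = 1·5 + 8.5·5 = 47.5.

47.5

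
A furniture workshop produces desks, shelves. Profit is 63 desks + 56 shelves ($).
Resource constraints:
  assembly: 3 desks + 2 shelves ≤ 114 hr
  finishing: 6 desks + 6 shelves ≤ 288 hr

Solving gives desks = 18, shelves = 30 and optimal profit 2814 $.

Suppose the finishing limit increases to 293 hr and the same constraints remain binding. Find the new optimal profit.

At the optimum: assembly uses 114 of 114 (binding); finishing uses 288 of 288 (binding).
From A_Bᵀ y = c: 3·y_assembly + 6·y_finishing = 63; 2·y_assembly + 6·y_finishing = 56.
→ y_assembly = 7 and y_finishing = 7.
Δz = y_finishing·Δb = 7 × (5) = 35, so new z* = 2814 + 35 = 2849.

2849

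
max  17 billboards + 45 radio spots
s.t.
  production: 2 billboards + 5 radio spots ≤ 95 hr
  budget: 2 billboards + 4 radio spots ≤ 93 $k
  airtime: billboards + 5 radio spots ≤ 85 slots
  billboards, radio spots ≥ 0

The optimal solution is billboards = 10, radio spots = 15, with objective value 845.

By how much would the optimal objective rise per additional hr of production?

8

Check each constraint at x*: production 95/95 (tight); budget 80/93 (slack 13); airtime 85/85 (tight).
Since budget is not tight, its dual is 0.
From A_Bᵀ y = c: 2·y_production + 1·y_airtime = 17; 5·y_production + 5·y_airtime = 45.
Solving: y_production = 8, y_airtime = 1.
Shadow price of production = 8.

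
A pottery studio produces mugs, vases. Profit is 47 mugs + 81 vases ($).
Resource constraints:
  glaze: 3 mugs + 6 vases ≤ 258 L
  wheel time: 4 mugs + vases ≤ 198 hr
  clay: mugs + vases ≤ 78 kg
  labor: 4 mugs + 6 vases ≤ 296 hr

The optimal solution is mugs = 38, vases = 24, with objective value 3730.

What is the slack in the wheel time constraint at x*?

22

wheel time used = 4·38 + 1·24 = 176; slack = 198 − 176 = 22.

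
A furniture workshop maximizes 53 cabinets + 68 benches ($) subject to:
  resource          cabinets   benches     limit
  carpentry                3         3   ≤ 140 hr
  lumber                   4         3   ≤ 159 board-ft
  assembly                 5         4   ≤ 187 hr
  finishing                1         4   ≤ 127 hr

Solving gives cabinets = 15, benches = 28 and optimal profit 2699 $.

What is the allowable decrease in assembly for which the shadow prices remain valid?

60

Binding constraints: assembly, finishing. The basis is B = [[5,4],[1,4]] with det 16.
Per unit decrease in assembly, x* moves by d = (-0.25, 0.0625).
The basis stays optimal until cabinets reaches 0; allowable decrease = 60 hr.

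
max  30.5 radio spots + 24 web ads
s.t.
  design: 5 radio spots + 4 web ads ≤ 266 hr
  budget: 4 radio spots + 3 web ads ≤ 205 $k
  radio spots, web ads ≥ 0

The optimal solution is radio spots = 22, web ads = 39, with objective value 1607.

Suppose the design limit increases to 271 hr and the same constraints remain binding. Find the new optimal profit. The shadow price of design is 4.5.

Δb = 5, so new z* = 1607 + (4.5)·(5) = 1607 + 22.5 = 1629.5.

1629.5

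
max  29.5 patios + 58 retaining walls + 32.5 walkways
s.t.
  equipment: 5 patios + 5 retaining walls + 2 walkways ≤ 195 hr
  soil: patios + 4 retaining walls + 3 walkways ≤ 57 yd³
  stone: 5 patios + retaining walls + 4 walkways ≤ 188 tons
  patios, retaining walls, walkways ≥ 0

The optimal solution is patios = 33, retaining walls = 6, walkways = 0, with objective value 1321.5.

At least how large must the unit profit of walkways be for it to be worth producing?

At the optimum: equipment uses 195 of 195 (binding); soil uses 57 of 57 (binding); stone uses 171 of 188 (slack = 17).
By complementary slackness, y = 0 for the non-binding constraint.
The binding rows give the dual system: 5·y_equipment + 1·y_soil = 29.5 and 5·y_equipment + 4·y_soil = 58.
→ y_equipment = 4 and y_soil = 9.5.
walkways enters the basis when its profit ≥ yᵀa₃ = 4·2 + 9.5·3 = 36.5.

36.5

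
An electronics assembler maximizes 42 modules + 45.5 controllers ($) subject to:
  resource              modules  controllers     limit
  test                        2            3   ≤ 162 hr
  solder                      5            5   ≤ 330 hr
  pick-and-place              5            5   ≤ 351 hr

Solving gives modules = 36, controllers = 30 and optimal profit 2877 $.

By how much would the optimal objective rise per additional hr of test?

Binding: test and solder. Non-binding: pick-and-place (21 unused).
Since pick-and-place is not tight, its dual is 0.
The binding rows give the dual system: 2·y_test + 5·y_solder = 42 and 3·y_test + 5·y_solder = 45.5.
This yields shadow prices y_test = 3.5, y_solder = 7.
Shadow price of test = 3.5.

3.5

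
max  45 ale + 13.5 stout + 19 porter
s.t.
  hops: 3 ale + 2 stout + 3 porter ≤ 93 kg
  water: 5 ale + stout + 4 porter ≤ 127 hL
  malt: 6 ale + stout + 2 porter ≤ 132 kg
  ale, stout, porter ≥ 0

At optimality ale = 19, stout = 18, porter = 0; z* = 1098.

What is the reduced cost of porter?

Check each constraint at x*: hops 93/93 (tight); water 113/127 (slack 14); malt 132/132 (tight).
By complementary slackness, y = 0 for the non-binding constraint.
From A_Bᵀ y = c: 3·y_hops + 6·y_malt = 45; 2·y_hops + 1·y_malt = 13.5.
Solving: y_hops = 4, y_malt = 5.5.
Reduced cost of porter: c₃ − yᵀa₃ = 19 − (4·3 + 5.5·2) = 19 − 23 = -4.

-4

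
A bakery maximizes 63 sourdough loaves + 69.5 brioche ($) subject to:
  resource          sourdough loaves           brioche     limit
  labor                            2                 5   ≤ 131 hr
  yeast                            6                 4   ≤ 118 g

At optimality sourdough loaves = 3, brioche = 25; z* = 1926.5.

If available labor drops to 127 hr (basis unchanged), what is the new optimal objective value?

Check each constraint at x*: labor 131/131 (tight); yeast 118/118 (tight).
From A_Bᵀ y = c: 2·y_labor + 6·y_yeast = 63; 5·y_labor + 4·y_yeast = 69.5.
This yields shadow prices y_labor = 7.5, y_yeast = 8.
Δz = y_labor·Δb = 7.5 × (-4) = -30, so new z* = 1926.5 − 30 = 1896.5.

1896.5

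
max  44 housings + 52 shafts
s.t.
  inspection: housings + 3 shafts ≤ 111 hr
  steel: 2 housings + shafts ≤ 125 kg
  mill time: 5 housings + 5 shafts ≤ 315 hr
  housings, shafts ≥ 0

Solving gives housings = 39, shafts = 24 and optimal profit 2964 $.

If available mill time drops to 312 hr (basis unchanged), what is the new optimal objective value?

2940

Check each constraint at x*: inspection 111/111 (tight); steel 102/125 (slack 23); mill time 315/315 (tight).
Slack constraints have shadow price 0 (complementary slackness).
The binding rows give the dual system: 1·y_inspection + 5·y_mill time = 44 and 3·y_inspection + 5·y_mill time = 52.
This yields shadow prices y_inspection = 4, y_mill time = 8.
Δz = y_mill time·Δb = 8 × (-3) = -24, so new z* = 2964 − 24 = 2940.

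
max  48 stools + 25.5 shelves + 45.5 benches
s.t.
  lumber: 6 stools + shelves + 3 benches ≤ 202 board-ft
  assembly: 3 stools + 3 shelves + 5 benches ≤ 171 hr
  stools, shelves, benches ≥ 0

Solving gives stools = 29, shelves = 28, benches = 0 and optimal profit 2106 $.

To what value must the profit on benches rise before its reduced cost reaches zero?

48.5

At the optimum: lumber uses 202 of 202 (binding); assembly uses 171 of 171 (binding).
From A_Bᵀ y = c: 6·y_lumber + 3·y_assembly = 48; 1·y_lumber + 3·y_assembly = 25.5.
Solving: y_lumber = 4.5, y_assembly = 7.
benches enters the basis when its profit ≥ yᵀa₃ = 4.5·3 + 7·5 = 48.5.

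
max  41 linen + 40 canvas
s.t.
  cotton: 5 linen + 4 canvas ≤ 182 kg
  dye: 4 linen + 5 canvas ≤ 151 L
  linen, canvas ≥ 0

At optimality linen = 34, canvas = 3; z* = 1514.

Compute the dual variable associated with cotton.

5

Check each constraint at x*: cotton 182/182 (tight); dye 151/151 (tight).
Dual feasibility on the basic columns requires 5·y_cotton + 4·y_dye = 41, 4·y_cotton + 5·y_dye = 40.
This yields shadow prices y_cotton = 5, y_dye = 4.
Shadow price of cotton = 5.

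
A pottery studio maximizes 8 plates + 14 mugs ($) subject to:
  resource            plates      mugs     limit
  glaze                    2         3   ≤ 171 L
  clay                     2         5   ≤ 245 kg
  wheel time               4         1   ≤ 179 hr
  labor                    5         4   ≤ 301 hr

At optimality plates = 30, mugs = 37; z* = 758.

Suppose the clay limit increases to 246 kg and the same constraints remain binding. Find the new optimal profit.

Binding: glaze and clay. Non-binding: wheel time (22 unused), labor (3 unused).
By complementary slackness, y = 0 for the non-binding constraints.
The binding rows give the dual system: 2·y_glaze + 2·y_clay = 8 and 3·y_glaze + 5·y_clay = 14.
This yields shadow prices y_glaze = 3, y_clay = 1.
Δz = y_clay·Δb = 1 × (1) = 1, so new z* = 758 + 1 = 759.

759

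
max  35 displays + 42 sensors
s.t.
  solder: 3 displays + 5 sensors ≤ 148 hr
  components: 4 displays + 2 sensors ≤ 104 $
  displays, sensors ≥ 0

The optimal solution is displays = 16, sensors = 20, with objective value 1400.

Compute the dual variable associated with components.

3.5

At the optimum: solder uses 148 of 148 (binding); components uses 104 of 104 (binding).
The binding rows give the dual system: 3·y_solder + 4·y_components = 35 and 5·y_solder + 2·y_components = 42.
Solving: y_solder = 7, y_components = 3.5.
Shadow price of components = 3.5.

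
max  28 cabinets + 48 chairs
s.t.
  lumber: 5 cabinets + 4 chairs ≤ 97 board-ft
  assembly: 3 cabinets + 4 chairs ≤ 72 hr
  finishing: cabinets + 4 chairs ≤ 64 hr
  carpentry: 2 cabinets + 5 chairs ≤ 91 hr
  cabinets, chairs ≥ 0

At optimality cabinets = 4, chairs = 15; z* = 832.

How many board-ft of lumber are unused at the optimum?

17

lumber used = 5·4 + 4·15 = 80; slack = 97 − 80 = 17.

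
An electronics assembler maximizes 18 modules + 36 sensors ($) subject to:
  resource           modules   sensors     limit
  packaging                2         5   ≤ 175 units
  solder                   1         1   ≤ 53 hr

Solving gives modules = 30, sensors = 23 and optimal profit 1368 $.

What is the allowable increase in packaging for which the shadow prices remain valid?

Binding constraints: packaging, solder. The basis is B = [[2,5],[1,1]] with det -3.
Per unit increase in packaging, x* moves by d = (-0.3333, 0.3333).
The basis stays optimal until modules reaches 0; allowable increase = 90 units.

90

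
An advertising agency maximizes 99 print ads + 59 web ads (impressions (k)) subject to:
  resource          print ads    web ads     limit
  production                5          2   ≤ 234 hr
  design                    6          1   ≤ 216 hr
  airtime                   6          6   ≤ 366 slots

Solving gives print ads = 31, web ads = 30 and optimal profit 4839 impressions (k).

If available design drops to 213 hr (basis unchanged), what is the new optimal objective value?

4815

At the optimum: production uses 215 of 234 (slack = 19); design uses 216 of 216 (binding); airtime uses 366 of 366 (binding).
Slack constraints have shadow price 0 (complementary slackness).
From A_Bᵀ y = c: 6·y_design + 6·y_airtime = 99; 1·y_design + 6·y_airtime = 59.
Solving: y_design = 8, y_airtime = 8.5.
Δz = y_design·Δb = 8 × (-3) = -24, so new z* = 4839 − 24 = 4815.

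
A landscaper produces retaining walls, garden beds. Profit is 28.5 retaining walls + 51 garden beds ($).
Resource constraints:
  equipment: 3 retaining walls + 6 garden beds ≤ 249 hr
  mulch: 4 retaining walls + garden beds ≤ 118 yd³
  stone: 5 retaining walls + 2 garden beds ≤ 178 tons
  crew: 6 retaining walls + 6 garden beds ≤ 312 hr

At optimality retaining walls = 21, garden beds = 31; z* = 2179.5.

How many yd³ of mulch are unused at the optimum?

3

mulch used = 4·21 + 1·31 = 115; slack = 118 − 115 = 3.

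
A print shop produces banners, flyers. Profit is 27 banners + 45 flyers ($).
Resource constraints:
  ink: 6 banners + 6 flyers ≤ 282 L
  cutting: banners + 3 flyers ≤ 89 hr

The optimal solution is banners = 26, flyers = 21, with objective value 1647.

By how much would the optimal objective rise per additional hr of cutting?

9

Both ink and cutting are binding at x*.
From A_Bᵀ y = c: 6·y_ink + 1·y_cutting = 27; 6·y_ink + 3·y_cutting = 45.
Solving: y_ink = 3, y_cutting = 9.
Shadow price of cutting = 9.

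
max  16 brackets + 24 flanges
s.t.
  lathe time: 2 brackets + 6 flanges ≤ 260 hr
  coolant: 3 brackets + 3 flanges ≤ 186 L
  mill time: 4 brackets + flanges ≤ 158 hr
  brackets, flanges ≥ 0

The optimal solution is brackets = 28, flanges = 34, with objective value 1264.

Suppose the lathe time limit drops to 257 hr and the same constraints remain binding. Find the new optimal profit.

At the optimum: lathe time uses 260 of 260 (binding); coolant uses 186 of 186 (binding); mill time uses 146 of 158 (slack = 12).
By complementary slackness, y = 0 for the non-binding constraint.
The binding rows give the dual system: 2·y_lathe time + 3·y_coolant = 16 and 6·y_lathe time + 3·y_coolant = 24.
Solving: y_lathe time = 2, y_coolant = 4.
Δz = y_lathe time·Δb = 2 × (-3) = -6, so new z* = 1264 − 6 = 1258.

1258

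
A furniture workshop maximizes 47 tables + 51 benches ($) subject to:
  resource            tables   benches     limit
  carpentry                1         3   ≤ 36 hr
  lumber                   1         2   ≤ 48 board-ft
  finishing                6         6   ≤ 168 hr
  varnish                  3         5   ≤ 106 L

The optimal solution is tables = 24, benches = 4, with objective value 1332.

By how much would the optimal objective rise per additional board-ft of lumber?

At the optimum: carpentry uses 36 of 36 (binding); lumber uses 32 of 48 (slack = 16); finishing uses 168 of 168 (binding); varnish uses 92 of 106 (slack = 14).
Since lumber, varnish are not tight, their duals are 0.
From A_Bᵀ y = c: 1·y_carpentry + 6·y_finishing = 47; 3·y_carpentry + 6·y_finishing = 51.
Solving: y_carpentry = 2, y_finishing = 7.5.
Shadow price of lumber = 0.

0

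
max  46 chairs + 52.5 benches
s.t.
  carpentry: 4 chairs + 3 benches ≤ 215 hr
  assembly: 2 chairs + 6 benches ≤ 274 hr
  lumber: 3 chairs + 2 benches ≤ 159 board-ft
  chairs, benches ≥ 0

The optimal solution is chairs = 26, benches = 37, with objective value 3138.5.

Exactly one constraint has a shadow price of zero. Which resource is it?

lumber

carpentry: 215/215 (binding)
assembly: 274/274 (binding)
lumber: 152/159 (slack 7)
By complementary slackness, a constraint with positive slack has shadow price 0 → lumber.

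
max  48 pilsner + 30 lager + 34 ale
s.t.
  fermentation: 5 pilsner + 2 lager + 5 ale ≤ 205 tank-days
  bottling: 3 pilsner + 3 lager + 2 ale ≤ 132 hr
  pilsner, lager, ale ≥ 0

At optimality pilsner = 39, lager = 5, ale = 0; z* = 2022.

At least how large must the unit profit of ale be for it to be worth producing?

42

Check each constraint at x*: fermentation 205/205 (tight); bottling 132/132 (tight).
The binding rows give the dual system: 5·y_fermentation + 3·y_bottling = 48 and 2·y_fermentation + 3·y_bottling = 30.
Solving: y_fermentation = 6, y_bottling = 6.
ale enters the basis when its profit ≥ yᵀa₃ = 6·5 + 6·2 = 42.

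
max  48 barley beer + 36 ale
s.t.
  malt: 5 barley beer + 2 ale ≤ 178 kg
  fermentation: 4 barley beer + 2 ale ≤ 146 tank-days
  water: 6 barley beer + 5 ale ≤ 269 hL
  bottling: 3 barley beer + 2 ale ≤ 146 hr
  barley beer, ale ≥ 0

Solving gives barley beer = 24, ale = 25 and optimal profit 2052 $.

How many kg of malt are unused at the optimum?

8

malt used = 5·24 + 2·25 = 170; slack = 178 − 170 = 8.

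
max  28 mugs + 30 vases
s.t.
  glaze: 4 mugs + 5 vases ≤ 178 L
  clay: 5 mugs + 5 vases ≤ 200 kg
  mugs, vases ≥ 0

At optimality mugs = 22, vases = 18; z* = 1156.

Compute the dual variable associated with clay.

Check each constraint at x*: glaze 178/178 (tight); clay 200/200 (tight).
Dual feasibility on the basic columns requires 4·y_glaze + 5·y_clay = 28, 5·y_glaze + 5·y_clay = 30.
This yields shadow prices y_glaze = 2, y_clay = 4.
Shadow price of clay = 4.

4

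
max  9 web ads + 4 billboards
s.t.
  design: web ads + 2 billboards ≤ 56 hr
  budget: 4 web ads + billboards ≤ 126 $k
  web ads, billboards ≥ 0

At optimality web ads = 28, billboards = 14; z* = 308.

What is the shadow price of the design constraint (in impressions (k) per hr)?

1

Both design and budget are binding at x*.
From A_Bᵀ y = c: 1·y_design + 4·y_budget = 9; 2·y_design + 1·y_budget = 4.
This yields shadow prices y_design = 1, y_budget = 2.
Shadow price of design = 1.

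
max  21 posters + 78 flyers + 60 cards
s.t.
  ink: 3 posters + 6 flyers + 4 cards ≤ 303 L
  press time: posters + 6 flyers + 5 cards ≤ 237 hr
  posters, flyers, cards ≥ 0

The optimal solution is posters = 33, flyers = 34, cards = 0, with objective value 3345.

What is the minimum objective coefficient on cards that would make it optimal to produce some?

61

Check each constraint at x*: ink 303/303 (tight); press time 237/237 (tight).
The binding rows give the dual system: 3·y_ink + 1·y_press time = 21 and 6·y_ink + 6·y_press time = 78.
→ y_ink = 4 and y_press time = 9.
cards enters the basis when its profit ≥ yᵀa₃ = 4·4 + 9·5 = 61.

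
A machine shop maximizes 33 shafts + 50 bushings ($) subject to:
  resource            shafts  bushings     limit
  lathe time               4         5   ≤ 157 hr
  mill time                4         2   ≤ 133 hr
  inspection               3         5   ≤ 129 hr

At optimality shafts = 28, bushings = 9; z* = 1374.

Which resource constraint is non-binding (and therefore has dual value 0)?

lathe time: 157/157 (binding)
mill time: 130/133 (slack 3)
inspection: 129/129 (binding)
By complementary slackness, a constraint with positive slack has shadow price 0 → mill time.

mill time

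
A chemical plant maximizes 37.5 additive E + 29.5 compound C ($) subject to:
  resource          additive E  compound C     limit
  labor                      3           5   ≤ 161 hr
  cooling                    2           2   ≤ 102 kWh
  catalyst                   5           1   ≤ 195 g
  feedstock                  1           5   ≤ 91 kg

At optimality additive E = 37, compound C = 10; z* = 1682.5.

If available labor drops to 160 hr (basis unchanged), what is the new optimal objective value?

1677.5

Check each constraint at x*: labor 161/161 (tight); cooling 94/102 (slack 8); catalyst 195/195 (tight); feedstock 87/91 (slack 4).
By complementary slackness, y = 0 for the non-binding constraints.
The binding rows give the dual system: 3·y_labor + 5·y_catalyst = 37.5 and 5·y_labor + 1·y_catalyst = 29.5.
Solving: y_labor = 5, y_catalyst = 4.5.
Δz = y_labor·Δb = 5 × (-1) = -5, so new z* = 1682.5 − 5 = 1677.5.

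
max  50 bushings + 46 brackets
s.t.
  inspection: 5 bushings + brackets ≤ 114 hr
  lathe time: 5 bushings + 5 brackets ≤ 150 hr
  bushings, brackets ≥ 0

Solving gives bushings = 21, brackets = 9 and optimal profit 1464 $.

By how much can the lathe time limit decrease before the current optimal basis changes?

Binding constraints: inspection, lathe time. The basis is B = [[5,1],[5,5]] with det 20.
Per unit decrease in lathe time, x* moves by d = (0.05, -0.25).
The basis stays optimal until brackets reaches 0; allowable decrease = 36 hr.

36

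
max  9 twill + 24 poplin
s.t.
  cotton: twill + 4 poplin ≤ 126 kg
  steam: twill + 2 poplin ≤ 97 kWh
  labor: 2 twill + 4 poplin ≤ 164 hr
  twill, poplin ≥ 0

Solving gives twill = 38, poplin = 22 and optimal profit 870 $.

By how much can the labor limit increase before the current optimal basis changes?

30

Binding constraints: cotton, labor. The basis is B = [[1,4],[2,4]] with det -4.
Per unit increase in labor, x* moves by d = (1, -0.25).
The basis stays optimal until steam becomes binding; allowable increase = 30 hr.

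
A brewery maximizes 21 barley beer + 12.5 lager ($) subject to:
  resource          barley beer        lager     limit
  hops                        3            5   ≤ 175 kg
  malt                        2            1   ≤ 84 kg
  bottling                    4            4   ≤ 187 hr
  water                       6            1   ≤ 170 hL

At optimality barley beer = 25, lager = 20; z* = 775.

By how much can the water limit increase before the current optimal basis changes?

23.625

Binding constraints: hops, water. The basis is B = [[3,5],[6,1]] with det -27.
Per unit increase in water, x* moves by d = (0.1852, -0.1111).
The basis stays optimal until bottling becomes binding; allowable increase = 23.625 hL.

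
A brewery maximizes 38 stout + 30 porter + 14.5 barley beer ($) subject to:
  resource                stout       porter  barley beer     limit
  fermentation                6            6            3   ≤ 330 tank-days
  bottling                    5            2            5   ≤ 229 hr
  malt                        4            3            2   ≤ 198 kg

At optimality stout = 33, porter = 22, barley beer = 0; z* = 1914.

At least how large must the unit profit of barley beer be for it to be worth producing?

19

At the optimum: fermentation uses 330 of 330 (binding); bottling uses 209 of 229 (slack = 20); malt uses 198 of 198 (binding).
Since bottling is not tight, its dual is 0.
The binding rows give the dual system: 6·y_fermentation + 4·y_malt = 38 and 6·y_fermentation + 3·y_malt = 30.
→ y_fermentation = 1 and y_malt = 8.
barley beer enters the basis when its profit ≥ yᵀa₃ = 1·3 + 8·2 = 19.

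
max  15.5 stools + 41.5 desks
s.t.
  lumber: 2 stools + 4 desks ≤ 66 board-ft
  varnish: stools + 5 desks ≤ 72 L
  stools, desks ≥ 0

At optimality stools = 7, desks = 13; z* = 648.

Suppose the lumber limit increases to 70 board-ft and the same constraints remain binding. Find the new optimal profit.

672

Check each constraint at x*: lumber 66/66 (tight); varnish 72/72 (tight).
Dual feasibility on the basic columns requires 2·y_lumber + 1·y_varnish = 15.5, 4·y_lumber + 5·y_varnish = 41.5.
→ y_lumber = 6 and y_varnish = 3.5.
Δz = y_lumber·Δb = 6 × (4) = 24, so new z* = 648 + 24 = 672.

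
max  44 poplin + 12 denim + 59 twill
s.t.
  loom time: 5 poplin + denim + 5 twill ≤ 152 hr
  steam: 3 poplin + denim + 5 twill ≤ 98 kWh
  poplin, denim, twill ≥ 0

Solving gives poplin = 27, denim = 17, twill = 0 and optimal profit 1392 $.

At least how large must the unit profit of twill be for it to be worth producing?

At the optimum: loom time uses 152 of 152 (binding); steam uses 98 of 98 (binding).
Dual feasibility on the basic columns requires 5·y_loom time + 3·y_steam = 44, 1·y_loom time + 1·y_steam = 12.
Solving: y_loom time = 4, y_steam = 8.
twill enters the basis when its profit ≥ yᵀa₃ = 4·5 + 8·5 = 60.

60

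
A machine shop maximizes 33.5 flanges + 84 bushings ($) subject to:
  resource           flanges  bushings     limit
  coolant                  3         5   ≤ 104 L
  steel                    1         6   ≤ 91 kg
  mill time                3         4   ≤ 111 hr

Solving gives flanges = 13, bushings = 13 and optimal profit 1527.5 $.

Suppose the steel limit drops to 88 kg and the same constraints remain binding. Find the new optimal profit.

Check each constraint at x*: coolant 104/104 (tight); steel 91/91 (tight); mill time 91/111 (slack 20).
Slack constraints have shadow price 0 (complementary slackness).
The binding rows give the dual system: 3·y_coolant + 1·y_steel = 33.5 and 5·y_coolant + 6·y_steel = 84.
This yields shadow prices y_coolant = 9, y_steel = 6.5.
Δz = y_steel·Δb = 6.5 × (-3) = -19.5, so new z* = 1527.5 − 19.5 = 1508.

1508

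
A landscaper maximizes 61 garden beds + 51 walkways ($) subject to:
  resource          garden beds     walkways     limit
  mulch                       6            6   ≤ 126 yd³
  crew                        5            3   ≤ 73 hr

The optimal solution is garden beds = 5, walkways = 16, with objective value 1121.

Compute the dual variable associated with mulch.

6

At the optimum: mulch uses 126 of 126 (binding); crew uses 73 of 73 (binding).
Dual feasibility on the basic columns requires 6·y_mulch + 5·y_crew = 61, 6·y_mulch + 3·y_crew = 51.
Solving: y_mulch = 6, y_crew = 5.
Shadow price of mulch = 6.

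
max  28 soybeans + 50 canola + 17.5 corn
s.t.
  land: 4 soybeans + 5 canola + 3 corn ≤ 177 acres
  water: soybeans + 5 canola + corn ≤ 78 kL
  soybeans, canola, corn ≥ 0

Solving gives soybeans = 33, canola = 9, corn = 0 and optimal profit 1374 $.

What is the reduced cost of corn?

-4.5

At the optimum: land uses 177 of 177 (binding); water uses 78 of 78 (binding).
Dual feasibility on the basic columns requires 4·y_land + 1·y_water = 28, 5·y_land + 5·y_water = 50.
This yields shadow prices y_land = 6, y_water = 4.
Reduced cost of corn: c₃ − yᵀa₃ = 17.5 − (6·3 + 4·1) = 17.5 − 22 = -4.5.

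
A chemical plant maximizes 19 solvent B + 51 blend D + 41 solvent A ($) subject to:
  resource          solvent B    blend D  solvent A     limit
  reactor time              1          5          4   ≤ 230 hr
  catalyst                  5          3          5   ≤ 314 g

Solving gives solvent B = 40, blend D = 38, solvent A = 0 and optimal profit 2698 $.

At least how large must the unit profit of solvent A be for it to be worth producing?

At the optimum: reactor time uses 230 of 230 (binding); catalyst uses 314 of 314 (binding).
From A_Bᵀ y = c: 1·y_reactor time + 5·y_catalyst = 19; 5·y_reactor time + 3·y_catalyst = 51.
→ y_reactor time = 9 and y_catalyst = 2.
solvent A enters the basis when its profit ≥ yᵀa₃ = 9·4 + 2·5 = 46.

46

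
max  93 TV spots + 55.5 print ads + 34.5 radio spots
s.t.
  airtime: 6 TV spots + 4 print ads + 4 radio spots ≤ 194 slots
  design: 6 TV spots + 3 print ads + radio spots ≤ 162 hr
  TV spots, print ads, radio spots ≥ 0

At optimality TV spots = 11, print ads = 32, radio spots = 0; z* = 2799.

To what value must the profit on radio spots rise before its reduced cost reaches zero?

At the optimum: airtime uses 194 of 194 (binding); design uses 162 of 162 (binding).
The binding rows give the dual system: 6·y_airtime + 6·y_design = 93 and 4·y_airtime + 3·y_design = 55.5.
Solving: y_airtime = 9, y_design = 6.5.
radio spots enters the basis when its profit ≥ yᵀa₃ = 9·4 + 6.5·1 = 42.5.

42.5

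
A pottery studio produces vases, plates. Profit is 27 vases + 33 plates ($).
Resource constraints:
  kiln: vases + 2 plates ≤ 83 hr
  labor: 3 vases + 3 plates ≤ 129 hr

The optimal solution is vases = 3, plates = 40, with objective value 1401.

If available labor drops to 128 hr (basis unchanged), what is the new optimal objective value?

1394

Check each constraint at x*: kiln 83/83 (tight); labor 129/129 (tight).
The binding rows give the dual system: 1·y_kiln + 3·y_labor = 27 and 2·y_kiln + 3·y_labor = 33.
Solving: y_kiln = 6, y_labor = 7.
Δz = y_labor·Δb = 7 × (-1) = -7, so new z* = 1401 − 7 = 1394.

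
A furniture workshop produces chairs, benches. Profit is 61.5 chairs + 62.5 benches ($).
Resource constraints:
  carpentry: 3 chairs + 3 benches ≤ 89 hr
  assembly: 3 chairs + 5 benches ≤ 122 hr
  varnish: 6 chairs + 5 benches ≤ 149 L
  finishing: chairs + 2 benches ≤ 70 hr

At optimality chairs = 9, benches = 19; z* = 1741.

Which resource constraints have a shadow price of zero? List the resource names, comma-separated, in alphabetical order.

carpentry: 84/89 (slack 5)
assembly: 122/122 (binding)
varnish: 149/149 (binding)
finishing: 47/70 (slack 23)
By complementary slackness, a constraint with positive slack has shadow price 0 → carpentry, finishing.

carpentry, finishing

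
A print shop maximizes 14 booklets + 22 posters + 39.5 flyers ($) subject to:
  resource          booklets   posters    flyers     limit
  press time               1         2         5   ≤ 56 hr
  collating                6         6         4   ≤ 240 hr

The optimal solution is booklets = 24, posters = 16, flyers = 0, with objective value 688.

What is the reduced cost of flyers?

At the optimum: press time uses 56 of 56 (binding); collating uses 240 of 240 (binding).
From A_Bᵀ y = c: 1·y_press time + 6·y_collating = 14; 2·y_press time + 6·y_collating = 22.
Solving: y_press time = 8, y_collating = 1.
Reduced cost of flyers: c₃ − yᵀa₃ = 39.5 − (8·5 + 1·4) = 39.5 − 44 = -4.5.

-4.5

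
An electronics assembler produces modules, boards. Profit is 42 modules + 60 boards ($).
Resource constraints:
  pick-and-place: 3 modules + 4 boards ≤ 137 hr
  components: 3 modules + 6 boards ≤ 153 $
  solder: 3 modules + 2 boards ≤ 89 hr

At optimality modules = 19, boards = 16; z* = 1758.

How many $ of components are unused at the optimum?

components used = 3·19 + 6·16 = 153; slack = 153 − 153 = 0.

0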